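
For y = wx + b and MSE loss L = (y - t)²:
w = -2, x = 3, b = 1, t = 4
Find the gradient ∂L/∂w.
∂L/∂w = -54

y = wx + b = (-2)(3) + 1 = -5
∂L/∂y = 2(y - t) = 2(-5 - 4) = -18
∂y/∂w = x = 3
∂L/∂w = ∂L/∂y · ∂y/∂w = -18 × 3 = -54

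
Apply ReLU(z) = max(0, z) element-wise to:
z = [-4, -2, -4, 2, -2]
h = [0, 0, 0, 2, 0]

ReLU applied element-wise: max(0,-4)=0, max(0,-2)=0, max(0,-4)=0, max(0,2)=2, max(0,-2)=0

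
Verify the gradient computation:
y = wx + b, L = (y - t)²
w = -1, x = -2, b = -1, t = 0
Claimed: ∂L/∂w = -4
Correct

y = (-1)(-2) + -1 = 1
∂L/∂y = 2(y - t) = 2(1 - 0) = 2
∂y/∂w = x = -2
∂L/∂w = 2 × -2 = -4

Claimed value: -4
Correct: The correct gradient is -4.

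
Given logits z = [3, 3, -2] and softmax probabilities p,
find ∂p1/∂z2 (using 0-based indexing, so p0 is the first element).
∂p1/∂z2 = -0.001673

p = softmax(z) = [0.4983, 0.4983, 0.003358]
p1 = 0.4983, p2 = 0.003358

∂p1/∂z2 = -p1 × p2 = -0.4983 × 0.003358 = -0.001673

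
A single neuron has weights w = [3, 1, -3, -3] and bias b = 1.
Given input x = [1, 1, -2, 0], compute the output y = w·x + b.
y = 11

y = (3)(1) + (1)(1) + (-3)(-2) + (-3)(0) + 1 = 11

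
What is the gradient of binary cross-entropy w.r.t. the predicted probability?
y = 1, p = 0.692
∂L/∂p = -1.445

∂L/∂p = -y/p + (1-y)/(1-p) = -1/0.692 + 0 = -1.445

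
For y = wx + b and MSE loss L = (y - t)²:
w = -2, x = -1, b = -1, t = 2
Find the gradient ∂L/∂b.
∂L/∂b = -2

y = wx + b = (-2)(-1) + -1 = 1
∂L/∂y = 2(y - t) = 2(1 - 2) = -2
∂y/∂b = 1
∂L/∂b = ∂L/∂y · ∂y/∂b = -2 × 1 = -2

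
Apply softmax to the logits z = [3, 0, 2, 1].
p = [0.6439, 0.0321, 0.2369, 0.0871]

exp(z) = [20.09, 1, 7.389, 2.718]
Sum = 31.19
p = [0.6439, 0.0321, 0.2369, 0.0871]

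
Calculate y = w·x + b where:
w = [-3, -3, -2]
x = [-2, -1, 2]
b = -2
y = 3

y = (-3)(-2) + (-3)(-1) + (-2)(2) + -2 = 3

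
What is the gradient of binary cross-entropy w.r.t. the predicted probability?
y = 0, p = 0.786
∂L/∂p = 4.673

∂L/∂p = -y/p + (1-y)/(1-p) = 0 + 1/0.214 = 4.673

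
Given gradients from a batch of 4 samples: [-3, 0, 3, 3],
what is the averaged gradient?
Average gradient = 0.75

Average = (1/4)(-3 + 0 + 3 + 3) = 3/4 = 0.75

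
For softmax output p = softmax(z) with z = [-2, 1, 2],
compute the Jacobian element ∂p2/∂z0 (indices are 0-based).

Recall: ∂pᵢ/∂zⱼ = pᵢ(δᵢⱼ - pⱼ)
∂p2/∂z0 = -0.009532

p = softmax(z) = [0.01321, 0.2654, 0.7214]
p2 = 0.7214, p0 = 0.01321

∂p2/∂z0 = -p2 × p0 = -0.7214 × 0.01321 = -0.009532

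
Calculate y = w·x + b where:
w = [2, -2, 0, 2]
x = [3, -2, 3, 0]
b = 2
y = 12

y = (2)(3) + (-2)(-2) + (0)(3) + (2)(0) + 2 = 12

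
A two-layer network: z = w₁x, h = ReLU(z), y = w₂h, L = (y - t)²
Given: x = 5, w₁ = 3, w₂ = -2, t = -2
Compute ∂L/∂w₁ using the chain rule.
∂L/∂w₁ = 560

Forward pass:
z = w₁x = 3×5 = 15
h = ReLU(15) = 15
y = w₂h = -2×15 = -30

Backward pass:
∂L/∂y = 2(y - t) = 2(-30 - -2) = -56
∂y/∂h = w₂ = -2
∂h/∂z = 1 (ReLU derivative)
∂z/∂w₁ = x = 5

∂L/∂w₁ = -56 × -2 × 1 × 5 = 560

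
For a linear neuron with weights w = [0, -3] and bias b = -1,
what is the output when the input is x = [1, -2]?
y = 5

y = (0)(1) + (-3)(-2) + -1 = 5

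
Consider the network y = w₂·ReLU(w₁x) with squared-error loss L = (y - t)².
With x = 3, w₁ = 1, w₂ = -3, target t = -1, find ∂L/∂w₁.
∂L/∂w₁ = 144

Forward pass:
z = w₁x = 1×3 = 3
h = ReLU(3) = 3
y = w₂h = -3×3 = -9

Backward pass:
∂L/∂y = 2(y - t) = 2(-9 - -1) = -16
∂y/∂h = w₂ = -3
∂h/∂z = 1 (ReLU derivative)
∂z/∂w₁ = x = 3

∂L/∂w₁ = -16 × -3 × 1 × 3 = 144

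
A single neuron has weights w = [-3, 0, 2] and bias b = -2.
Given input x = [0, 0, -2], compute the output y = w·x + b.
y = -6

y = (-3)(0) + (0)(0) + (2)(-2) + -2 = -6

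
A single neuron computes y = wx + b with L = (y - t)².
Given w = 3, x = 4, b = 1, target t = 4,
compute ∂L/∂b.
∂L/∂b = 18

y = wx + b = (3)(4) + 1 = 13
∂L/∂y = 2(y - t) = 2(13 - 4) = 18
∂y/∂b = 1
∂L/∂b = ∂L/∂y · ∂y/∂b = 18 × 1 = 18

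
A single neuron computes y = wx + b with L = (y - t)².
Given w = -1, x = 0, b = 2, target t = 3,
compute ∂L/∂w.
∂L/∂w = 0

y = wx + b = (-1)(0) + 2 = 2
∂L/∂y = 2(y - t) = 2(2 - 3) = -2
∂y/∂w = x = 0
∂L/∂w = ∂L/∂y · ∂y/∂w = -2 × 0 = 0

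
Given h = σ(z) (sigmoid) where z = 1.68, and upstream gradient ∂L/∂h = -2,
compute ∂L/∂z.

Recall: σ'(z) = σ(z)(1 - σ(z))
∂L/∂z = -0.2648

σ(1.68) = 0.8429
σ'(1.68) = σ(1.68)(1 - σ(1.68)) = 0.8429 × 0.1571 = 0.1324
∂L/∂z = ∂L/∂h · σ'(z) = -2 × 0.1324 = -0.2648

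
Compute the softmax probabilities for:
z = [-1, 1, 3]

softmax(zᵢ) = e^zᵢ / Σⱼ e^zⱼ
p = [0.0159, 0.1173, 0.8668]

exp(z) = [0.3679, 2.718, 20.09]
Sum = 23.17
p = [0.0159, 0.1173, 0.8668]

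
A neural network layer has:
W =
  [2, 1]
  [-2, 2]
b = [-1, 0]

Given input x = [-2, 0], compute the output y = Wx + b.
y = [-5, 4]

Wx = [2×-2 + 1×0, -2×-2 + 2×0]
   = [-4, 4]
y = Wx + b = [-4 + -1, 4 + 0] = [-5, 4]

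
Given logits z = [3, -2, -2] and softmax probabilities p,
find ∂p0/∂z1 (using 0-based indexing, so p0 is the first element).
∂p0/∂z1 = -0.00656

p = softmax(z) = [0.9867, 0.006648, 0.006648]
p0 = 0.9867, p1 = 0.006648

∂p0/∂z1 = -p0 × p1 = -0.9867 × 0.006648 = -0.00656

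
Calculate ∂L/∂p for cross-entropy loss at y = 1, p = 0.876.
∂L/∂p = -1.142

∂L/∂p = -y/p + (1-y)/(1-p) = -1/0.876 + 0 = -1.142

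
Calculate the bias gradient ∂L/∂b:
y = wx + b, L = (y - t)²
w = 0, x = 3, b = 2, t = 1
∂L/∂b = 2

y = wx + b = (0)(3) + 2 = 2
∂L/∂y = 2(y - t) = 2(2 - 1) = 2
∂y/∂b = 1
∂L/∂b = ∂L/∂y · ∂y/∂b = 2 × 1 = 2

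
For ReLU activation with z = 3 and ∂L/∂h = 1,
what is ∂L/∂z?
∂L/∂z = 1

h = ReLU(3) = 3
Since z > 0: ∂h/∂z = 1
∂L/∂z = ∂L/∂h · ∂h/∂z = 1 × 1 = 1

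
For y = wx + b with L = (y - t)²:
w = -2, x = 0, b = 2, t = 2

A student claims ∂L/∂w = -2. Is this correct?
Incorrect

y = (-2)(0) + 2 = 2
∂L/∂y = 2(y - t) = 2(2 - 2) = 0
∂y/∂w = x = 0
∂L/∂w = 0 × 0 = 0

Claimed value: -2
Incorrect: The correct gradient is 0.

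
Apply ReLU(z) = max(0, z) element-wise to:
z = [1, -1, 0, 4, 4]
h = [1, 0, 0, 4, 4]

ReLU applied element-wise: max(0,1)=1, max(0,-1)=0, max(0,0)=0, max(0,4)=4, max(0,4)=4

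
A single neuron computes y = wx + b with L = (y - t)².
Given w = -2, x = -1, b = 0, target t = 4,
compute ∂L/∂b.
∂L/∂b = -4

y = wx + b = (-2)(-1) + 0 = 2
∂L/∂y = 2(y - t) = 2(2 - 4) = -4
∂y/∂b = 1
∂L/∂b = ∂L/∂y · ∂y/∂b = -4 × 1 = -4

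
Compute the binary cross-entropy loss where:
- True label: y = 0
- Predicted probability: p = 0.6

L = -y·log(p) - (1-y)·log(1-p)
L = 0.9163

L = -0·log(0.6) - 1·log(0.4) = -log(0.4) = 0.9163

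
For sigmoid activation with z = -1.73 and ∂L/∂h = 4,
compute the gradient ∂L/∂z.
∂L/∂z = 0.5116

σ(-1.73) = 0.1506
σ'(-1.73) = σ(-1.73)(1 - σ(-1.73)) = 0.1506 × 0.8494 = 0.1279
∂L/∂z = ∂L/∂h · σ'(z) = 4 × 0.1279 = 0.5116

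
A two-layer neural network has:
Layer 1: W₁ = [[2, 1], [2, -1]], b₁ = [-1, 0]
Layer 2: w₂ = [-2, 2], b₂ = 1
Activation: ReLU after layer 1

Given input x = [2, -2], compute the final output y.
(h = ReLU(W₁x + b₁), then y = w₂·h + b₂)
y = 11

Layer 1 pre-activation: z₁ = [1, 6]
After ReLU: h = [1, 6]
Layer 2 output: y = -2×1 + 2×6 + 1 = 11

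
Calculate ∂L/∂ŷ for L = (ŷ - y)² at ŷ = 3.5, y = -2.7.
∂L/∂ŷ = 12.4

∂L/∂ŷ = 2(ŷ - y) = 2(3.5 - -2.7) = 2(6.2) = 12.4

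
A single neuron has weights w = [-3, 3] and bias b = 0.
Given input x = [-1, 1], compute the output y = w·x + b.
y = 6

y = (-3)(-1) + (3)(1) + 0 = 6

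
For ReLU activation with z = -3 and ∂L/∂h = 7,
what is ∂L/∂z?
∂L/∂z = 0

h = ReLU(-3) = 0
Since z < 0: ∂h/∂z = 0
∂L/∂z = ∂L/∂h · ∂h/∂z = 7 × 0 = 0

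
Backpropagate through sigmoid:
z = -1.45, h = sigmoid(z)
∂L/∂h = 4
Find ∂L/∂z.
∂L/∂z = 0.6156

σ(-1.45) = 0.19
σ'(-1.45) = σ(-1.45)(1 - σ(-1.45)) = 0.19 × 0.81 = 0.1539
∂L/∂z = ∂L/∂h · σ'(z) = 4 × 0.1539 = 0.6156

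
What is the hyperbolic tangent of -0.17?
-0.1684

tanh(-0.17) = (e^(-0.17) - e^(0.17))/(e^(-0.17) + e^(0.17)) = -0.1684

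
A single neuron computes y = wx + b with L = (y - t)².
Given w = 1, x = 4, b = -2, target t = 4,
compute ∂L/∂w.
∂L/∂w = -16

y = wx + b = (1)(4) + -2 = 2
∂L/∂y = 2(y - t) = 2(2 - 4) = -4
∂y/∂w = x = 4
∂L/∂w = ∂L/∂y · ∂y/∂w = -4 × 4 = -16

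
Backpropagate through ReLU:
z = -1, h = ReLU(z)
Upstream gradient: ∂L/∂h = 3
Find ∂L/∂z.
∂L/∂z = 0

h = ReLU(-1) = 0
Since z < 0: ∂h/∂z = 0
∂L/∂z = ∂L/∂h · ∂h/∂z = 3 × 0 = 0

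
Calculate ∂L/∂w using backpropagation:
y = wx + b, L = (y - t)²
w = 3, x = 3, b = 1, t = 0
∂L/∂w = 60

y = wx + b = (3)(3) + 1 = 10
∂L/∂y = 2(y - t) = 2(10 - 0) = 20
∂y/∂w = x = 3
∂L/∂w = ∂L/∂y · ∂y/∂w = 20 × 3 = 60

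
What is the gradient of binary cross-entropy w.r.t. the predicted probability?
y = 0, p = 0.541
∂L/∂p = 2.179

∂L/∂p = -y/p + (1-y)/(1-p) = 0 + 1/0.459 = 2.179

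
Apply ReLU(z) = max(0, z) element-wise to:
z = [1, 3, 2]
h = [1, 3, 2]

ReLU applied element-wise: max(0,1)=1, max(0,3)=3, max(0,2)=2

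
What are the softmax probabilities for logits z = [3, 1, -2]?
p = [0.8756, 0.1185, 0.0059]

exp(z) = [20.09, 2.718, 0.1353]
Sum = 22.94
p = [0.8756, 0.1185, 0.0059]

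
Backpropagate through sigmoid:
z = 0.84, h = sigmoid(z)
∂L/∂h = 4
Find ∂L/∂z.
∂L/∂z = 0.8424

σ(0.84) = 0.6985
σ'(0.84) = σ(0.84)(1 - σ(0.84)) = 0.6985 × 0.3015 = 0.2106
∂L/∂z = ∂L/∂h · σ'(z) = 4 × 0.2106 = 0.8424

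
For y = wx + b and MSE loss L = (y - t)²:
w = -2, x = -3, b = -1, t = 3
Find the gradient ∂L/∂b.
∂L/∂b = 4

y = wx + b = (-2)(-3) + -1 = 5
∂L/∂y = 2(y - t) = 2(5 - 3) = 4
∂y/∂b = 1
∂L/∂b = ∂L/∂y · ∂y/∂b = 4 × 1 = 4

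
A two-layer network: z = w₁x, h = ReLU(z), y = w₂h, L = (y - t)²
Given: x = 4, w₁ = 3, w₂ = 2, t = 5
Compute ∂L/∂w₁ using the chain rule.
∂L/∂w₁ = 304

Forward pass:
z = w₁x = 3×4 = 12
h = ReLU(12) = 12
y = w₂h = 2×12 = 24

Backward pass:
∂L/∂y = 2(y - t) = 2(24 - 5) = 38
∂y/∂h = w₂ = 2
∂h/∂z = 1 (ReLU derivative)
∂z/∂w₁ = x = 4

∂L/∂w₁ = 38 × 2 × 1 × 4 = 304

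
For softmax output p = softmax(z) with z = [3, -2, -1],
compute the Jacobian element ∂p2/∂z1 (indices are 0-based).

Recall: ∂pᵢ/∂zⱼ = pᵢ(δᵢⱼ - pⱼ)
∂p2/∂z1 = -0.0001175

p = softmax(z) = [0.9756, 0.006573, 0.01787]
p2 = 0.01787, p1 = 0.006573

∂p2/∂z1 = -p2 × p1 = -0.01787 × 0.006573 = -0.0001175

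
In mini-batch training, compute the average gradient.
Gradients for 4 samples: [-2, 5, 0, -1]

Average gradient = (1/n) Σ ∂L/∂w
Average gradient = 0.5

Average = (1/4)(-2 + 5 + 0 + -1) = 2/4 = 0.5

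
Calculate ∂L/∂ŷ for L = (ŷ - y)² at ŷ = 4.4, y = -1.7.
∂L/∂ŷ = 12.2

∂L/∂ŷ = 2(ŷ - y) = 2(4.4 - -1.7) = 2(6.1) = 12.2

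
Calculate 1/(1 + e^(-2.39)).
0.9161

sigmoid(2.39) = 1/(1 + e^(-2.39)) = 1/(1 + 0.09163) = 0.9161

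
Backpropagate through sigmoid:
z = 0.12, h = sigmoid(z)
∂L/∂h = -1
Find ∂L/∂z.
∂L/∂z = -0.2491

σ(0.12) = 0.53
σ'(0.12) = σ(0.12)(1 - σ(0.12)) = 0.53 × 0.47 = 0.2491
∂L/∂z = ∂L/∂h · σ'(z) = -1 × 0.2491 = -0.2491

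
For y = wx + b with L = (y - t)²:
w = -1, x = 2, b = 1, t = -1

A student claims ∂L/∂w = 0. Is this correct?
Correct

y = (-1)(2) + 1 = -1
∂L/∂y = 2(y - t) = 2(-1 - -1) = 0
∂y/∂w = x = 2
∂L/∂w = 0 × 2 = 0

Claimed value: 0
Correct: The correct gradient is 0.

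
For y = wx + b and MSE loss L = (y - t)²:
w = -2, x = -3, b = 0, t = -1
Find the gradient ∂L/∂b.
∂L/∂b = 14

y = wx + b = (-2)(-3) + 0 = 6
∂L/∂y = 2(y - t) = 2(6 - -1) = 14
∂y/∂b = 1
∂L/∂b = ∂L/∂y · ∂y/∂b = 14 × 1 = 14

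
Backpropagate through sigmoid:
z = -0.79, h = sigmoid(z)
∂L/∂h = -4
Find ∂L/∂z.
∂L/∂z = -0.8589

σ(-0.79) = 0.3122
σ'(-0.79) = σ(-0.79)(1 - σ(-0.79)) = 0.3122 × 0.6878 = 0.2147
∂L/∂z = ∂L/∂h · σ'(z) = -4 × 0.2147 = -0.8589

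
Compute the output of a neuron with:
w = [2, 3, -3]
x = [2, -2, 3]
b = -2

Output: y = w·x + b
y = -13

y = (2)(2) + (3)(-2) + (-3)(3) + -2 = -13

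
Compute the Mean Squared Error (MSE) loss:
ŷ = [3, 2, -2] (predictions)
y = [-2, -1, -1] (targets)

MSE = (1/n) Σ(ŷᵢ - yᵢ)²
MSE = 11.67

MSE = (1/3)((3--2)² + (2--1)² + (-2--1)²) = (1/3)(25 + 9 + 1) = 11.67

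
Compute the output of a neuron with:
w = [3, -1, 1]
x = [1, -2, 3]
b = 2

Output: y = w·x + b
y = 10

y = (3)(1) + (-1)(-2) + (1)(3) + 2 = 10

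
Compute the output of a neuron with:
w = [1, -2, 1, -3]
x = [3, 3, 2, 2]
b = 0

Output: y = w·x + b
y = -7

y = (1)(3) + (-2)(3) + (1)(2) + (-3)(2) + 0 = -7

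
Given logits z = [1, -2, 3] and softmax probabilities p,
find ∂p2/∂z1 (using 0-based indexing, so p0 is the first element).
∂p2/∂z1 = -0.005166

p = softmax(z) = [0.1185, 0.0059, 0.8756]
p2 = 0.8756, p1 = 0.0059

∂p2/∂z1 = -p2 × p1 = -0.8756 × 0.0059 = -0.005166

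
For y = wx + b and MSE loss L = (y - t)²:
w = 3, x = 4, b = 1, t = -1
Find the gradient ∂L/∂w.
∂L/∂w = 112

y = wx + b = (3)(4) + 1 = 13
∂L/∂y = 2(y - t) = 2(13 - -1) = 28
∂y/∂w = x = 4
∂L/∂w = ∂L/∂y · ∂y/∂w = 28 × 4 = 112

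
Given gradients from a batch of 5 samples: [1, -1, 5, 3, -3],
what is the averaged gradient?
Average gradient = 1

Average = (1/5)(1 + -1 + 5 + 3 + -3) = 5/5 = 1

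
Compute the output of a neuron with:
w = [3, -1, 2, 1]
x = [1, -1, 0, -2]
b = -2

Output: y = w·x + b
y = 0

y = (3)(1) + (-1)(-1) + (2)(0) + (1)(-2) + -2 = 0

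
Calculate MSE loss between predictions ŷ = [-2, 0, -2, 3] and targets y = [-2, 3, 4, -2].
MSE = 17.5

MSE = (1/4)((-2--2)² + (0-3)² + (-2-4)² + (3--2)²) = (1/4)(0 + 9 + 36 + 25) = 17.5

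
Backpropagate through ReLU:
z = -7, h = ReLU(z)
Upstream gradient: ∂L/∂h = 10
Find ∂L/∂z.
∂L/∂z = 0

h = ReLU(-7) = 0
Since z < 0: ∂h/∂z = 0
∂L/∂z = ∂L/∂h · ∂h/∂z = 10 × 0 = 0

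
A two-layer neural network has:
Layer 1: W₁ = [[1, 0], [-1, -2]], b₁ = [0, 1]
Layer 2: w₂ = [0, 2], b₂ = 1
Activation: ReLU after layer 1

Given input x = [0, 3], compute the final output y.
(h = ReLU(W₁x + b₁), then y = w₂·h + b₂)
y = 1

Layer 1 pre-activation: z₁ = [0, -5]
After ReLU: h = [0, 0]
Layer 2 output: y = 0×0 + 2×0 + 1 = 1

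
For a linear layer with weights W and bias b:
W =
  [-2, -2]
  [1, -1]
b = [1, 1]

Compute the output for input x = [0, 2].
y = [-3, -1]

Wx = [-2×0 + -2×2, 1×0 + -1×2]
   = [-4, -2]
y = Wx + b = [-4 + 1, -2 + 1] = [-3, -1]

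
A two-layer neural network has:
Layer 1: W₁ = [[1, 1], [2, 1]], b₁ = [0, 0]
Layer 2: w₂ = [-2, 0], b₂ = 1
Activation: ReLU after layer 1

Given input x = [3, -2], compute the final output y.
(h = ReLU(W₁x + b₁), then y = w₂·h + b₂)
y = -1

Layer 1 pre-activation: z₁ = [1, 4]
After ReLU: h = [1, 4]
Layer 2 output: y = -2×1 + 0×4 + 1 = -1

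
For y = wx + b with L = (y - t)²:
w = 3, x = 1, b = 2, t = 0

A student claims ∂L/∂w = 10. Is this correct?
Correct

y = (3)(1) + 2 = 5
∂L/∂y = 2(y - t) = 2(5 - 0) = 10
∂y/∂w = x = 1
∂L/∂w = 10 × 1 = 10

Claimed value: 10
Correct: The correct gradient is 10.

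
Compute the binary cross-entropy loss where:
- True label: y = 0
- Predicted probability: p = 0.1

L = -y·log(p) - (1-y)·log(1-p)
L = 0.1054

L = -0·log(0.1) - 1·log(0.9) = -log(0.9) = 0.1054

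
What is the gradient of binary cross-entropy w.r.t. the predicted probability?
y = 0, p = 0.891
∂L/∂p = 9.174

∂L/∂p = -y/p + (1-y)/(1-p) = 0 + 1/0.109 = 9.174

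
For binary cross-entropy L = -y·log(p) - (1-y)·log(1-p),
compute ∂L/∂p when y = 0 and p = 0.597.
∂L/∂p = 2.481

∂L/∂p = -y/p + (1-y)/(1-p) = 0 + 1/0.403 = 2.481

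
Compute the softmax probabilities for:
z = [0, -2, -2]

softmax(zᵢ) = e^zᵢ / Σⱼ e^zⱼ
p = [0.787, 0.1065, 0.1065]

exp(z) = [1, 0.1353, 0.1353]
Sum = 1.271
p = [0.787, 0.1065, 0.1065]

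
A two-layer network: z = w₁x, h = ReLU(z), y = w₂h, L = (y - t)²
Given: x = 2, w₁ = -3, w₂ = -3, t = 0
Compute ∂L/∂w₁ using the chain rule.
∂L/∂w₁ = 0

Forward pass:
z = w₁x = -3×2 = -6
h = ReLU(-6) = 0
y = w₂h = -3×0 = 0

Backward pass:
∂L/∂y = 2(y - t) = 2(0 - 0) = 0
∂y/∂h = w₂ = -3
∂h/∂z = 0 (ReLU derivative)
∂z/∂w₁ = x = 2

∂L/∂w₁ = 0 × -3 × 0 × 2 = 0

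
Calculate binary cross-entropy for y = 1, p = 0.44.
L = 0.821

L = -1·log(0.44) - 0·log(0.56) = -log(0.44) = 0.821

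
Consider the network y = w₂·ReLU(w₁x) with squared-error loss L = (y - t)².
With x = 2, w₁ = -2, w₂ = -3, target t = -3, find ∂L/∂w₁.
∂L/∂w₁ = 0

Forward pass:
z = w₁x = -2×2 = -4
h = ReLU(-4) = 0
y = w₂h = -3×0 = 0

Backward pass:
∂L/∂y = 2(y - t) = 2(0 - -3) = 6
∂y/∂h = w₂ = -3
∂h/∂z = 0 (ReLU derivative)
∂z/∂w₁ = x = 2

∂L/∂w₁ = 6 × -3 × 0 × 2 = 0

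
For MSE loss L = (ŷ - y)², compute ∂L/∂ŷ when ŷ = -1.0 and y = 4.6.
∂L/∂ŷ = -11.2

∂L/∂ŷ = 2(ŷ - y) = 2(-1.0 - 4.6) = 2(-5.6) = -11.2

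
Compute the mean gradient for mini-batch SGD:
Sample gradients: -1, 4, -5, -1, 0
Average gradient = -0.6

Average = (1/5)(-1 + 4 + -5 + -1 + 0) = -3/5 = -0.6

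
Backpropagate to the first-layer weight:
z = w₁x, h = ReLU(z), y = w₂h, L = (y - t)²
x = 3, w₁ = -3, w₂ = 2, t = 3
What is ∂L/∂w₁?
∂L/∂w₁ = 0

Forward pass:
z = w₁x = -3×3 = -9
h = ReLU(-9) = 0
y = w₂h = 2×0 = 0

Backward pass:
∂L/∂y = 2(y - t) = 2(0 - 3) = -6
∂y/∂h = w₂ = 2
∂h/∂z = 0 (ReLU derivative)
∂z/∂w₁ = x = 3

∂L/∂w₁ = -6 × 2 × 0 × 3 = 0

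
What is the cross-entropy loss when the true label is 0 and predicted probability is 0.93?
L = 2.659

L = -0·log(0.93) - 1·log(0.07) = -log(0.07) = 2.659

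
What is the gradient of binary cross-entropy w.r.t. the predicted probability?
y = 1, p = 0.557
∂L/∂p = -1.795

∂L/∂p = -y/p + (1-y)/(1-p) = -1/0.557 + 0 = -1.795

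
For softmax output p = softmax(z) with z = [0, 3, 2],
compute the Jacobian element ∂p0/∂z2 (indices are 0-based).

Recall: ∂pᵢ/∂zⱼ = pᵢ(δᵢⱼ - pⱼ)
∂p0/∂z2 = -0.009113

p = softmax(z) = [0.03512, 0.7054, 0.2595]
p0 = 0.03512, p2 = 0.2595

∂p0/∂z2 = -p0 × p2 = -0.03512 × 0.2595 = -0.009113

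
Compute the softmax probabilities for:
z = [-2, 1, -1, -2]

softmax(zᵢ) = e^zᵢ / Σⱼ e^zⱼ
p = [0.0403, 0.8098, 0.1096, 0.0403]

exp(z) = [0.1353, 2.718, 0.3679, 0.1353]
Sum = 3.357
p = [0.0403, 0.8098, 0.1096, 0.0403]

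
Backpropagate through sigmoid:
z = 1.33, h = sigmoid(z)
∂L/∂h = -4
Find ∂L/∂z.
∂L/∂z = -0.6616

σ(1.33) = 0.7908
σ'(1.33) = σ(1.33)(1 - σ(1.33)) = 0.7908 × 0.2092 = 0.1654
∂L/∂z = ∂L/∂h · σ'(z) = -4 × 0.1654 = -0.6616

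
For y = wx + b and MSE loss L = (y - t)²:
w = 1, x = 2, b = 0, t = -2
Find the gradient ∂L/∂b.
∂L/∂b = 8

y = wx + b = (1)(2) + 0 = 2
∂L/∂y = 2(y - t) = 2(2 - -2) = 8
∂y/∂b = 1
∂L/∂b = ∂L/∂y · ∂y/∂b = 8 × 1 = 8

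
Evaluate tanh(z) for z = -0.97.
-0.7487

tanh(-0.97) = (e^(-0.97) - e^(0.97))/(e^(-0.97) + e^(0.97)) = -0.7487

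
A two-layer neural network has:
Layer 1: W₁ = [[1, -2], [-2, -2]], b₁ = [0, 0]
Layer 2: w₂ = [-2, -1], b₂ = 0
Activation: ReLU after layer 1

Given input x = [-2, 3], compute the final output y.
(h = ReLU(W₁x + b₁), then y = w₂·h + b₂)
y = 0

Layer 1 pre-activation: z₁ = [-8, -2]
After ReLU: h = [0, 0]
Layer 2 output: y = -2×0 + -1×0 + 0 = 0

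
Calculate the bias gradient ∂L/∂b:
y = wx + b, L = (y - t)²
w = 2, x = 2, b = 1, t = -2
∂L/∂b = 14

y = wx + b = (2)(2) + 1 = 5
∂L/∂y = 2(y - t) = 2(5 - -2) = 14
∂y/∂b = 1
∂L/∂b = ∂L/∂y · ∂y/∂b = 14 × 1 = 14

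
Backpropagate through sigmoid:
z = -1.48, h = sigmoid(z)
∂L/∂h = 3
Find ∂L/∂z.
∂L/∂z = 0.4531

σ(-1.48) = 0.1854
σ'(-1.48) = σ(-1.48)(1 - σ(-1.48)) = 0.1854 × 0.8146 = 0.151
∂L/∂z = ∂L/∂h · σ'(z) = 3 × 0.151 = 0.4531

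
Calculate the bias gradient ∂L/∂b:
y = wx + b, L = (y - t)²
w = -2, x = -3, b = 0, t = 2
∂L/∂b = 8

y = wx + b = (-2)(-3) + 0 = 6
∂L/∂y = 2(y - t) = 2(6 - 2) = 8
∂y/∂b = 1
∂L/∂b = ∂L/∂y · ∂y/∂b = 8 × 1 = 8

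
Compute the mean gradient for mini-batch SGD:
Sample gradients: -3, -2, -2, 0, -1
Average gradient = -1.6

Average = (1/5)(-3 + -2 + -2 + 0 + -1) = -8/5 = -1.6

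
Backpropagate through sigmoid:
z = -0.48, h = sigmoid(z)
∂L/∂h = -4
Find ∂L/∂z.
∂L/∂z = -0.9445

σ(-0.48) = 0.3823
σ'(-0.48) = σ(-0.48)(1 - σ(-0.48)) = 0.3823 × 0.6177 = 0.2361
∂L/∂z = ∂L/∂h · σ'(z) = -4 × 0.2361 = -0.9445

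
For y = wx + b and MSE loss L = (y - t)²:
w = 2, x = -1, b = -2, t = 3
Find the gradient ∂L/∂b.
∂L/∂b = -14

y = wx + b = (2)(-1) + -2 = -4
∂L/∂y = 2(y - t) = 2(-4 - 3) = -14
∂y/∂b = 1
∂L/∂b = ∂L/∂y · ∂y/∂b = -14 × 1 = -14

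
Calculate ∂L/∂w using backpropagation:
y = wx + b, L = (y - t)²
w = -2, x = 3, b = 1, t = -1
∂L/∂w = -24

y = wx + b = (-2)(3) + 1 = -5
∂L/∂y = 2(y - t) = 2(-5 - -1) = -8
∂y/∂w = x = 3
∂L/∂w = ∂L/∂y · ∂y/∂w = -8 × 3 = -24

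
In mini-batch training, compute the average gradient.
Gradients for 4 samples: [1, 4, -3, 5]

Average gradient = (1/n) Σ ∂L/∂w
Average gradient = 1.75

Average = (1/4)(1 + 4 + -3 + 5) = 7/4 = 1.75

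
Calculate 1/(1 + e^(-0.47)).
0.6154

sigmoid(0.47) = 1/(1 + e^(-0.47)) = 1/(1 + 0.625) = 0.6154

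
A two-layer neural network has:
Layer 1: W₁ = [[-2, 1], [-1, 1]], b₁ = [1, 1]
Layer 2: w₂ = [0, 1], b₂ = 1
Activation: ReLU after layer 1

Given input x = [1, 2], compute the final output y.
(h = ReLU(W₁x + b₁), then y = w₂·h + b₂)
y = 3

Layer 1 pre-activation: z₁ = [1, 2]
After ReLU: h = [1, 2]
Layer 2 output: y = 0×1 + 1×2 + 1 = 3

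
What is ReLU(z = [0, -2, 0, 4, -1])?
h = [0, 0, 0, 4, 0]

ReLU applied element-wise: max(0,0)=0, max(0,-2)=0, max(0,0)=0, max(0,4)=4, max(0,-1)=0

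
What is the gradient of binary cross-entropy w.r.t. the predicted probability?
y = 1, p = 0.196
∂L/∂p = -5.102

∂L/∂p = -y/p + (1-y)/(1-p) = -1/0.196 + 0 = -5.102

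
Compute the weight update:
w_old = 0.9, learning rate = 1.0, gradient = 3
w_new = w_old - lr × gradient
w_new = -2.1

w_new = w - η·∂L/∂w = 0.9 - 1.0×(3) = 0.9 - (3) = -2.1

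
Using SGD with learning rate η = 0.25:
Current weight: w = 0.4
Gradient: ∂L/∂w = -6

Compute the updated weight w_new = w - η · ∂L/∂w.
w_new = 1.9

w_new = w - η·∂L/∂w = 0.4 - 0.25×(-6) = 0.4 - (-1.5) = 1.9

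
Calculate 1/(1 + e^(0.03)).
0.4925

sigmoid(-0.03) = 1/(1 + e^(0.03)) = 1/(1 + 1.03) = 0.4925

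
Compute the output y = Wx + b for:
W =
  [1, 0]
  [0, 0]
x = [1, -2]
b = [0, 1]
y = [1, 1]

Wx = [1×1 + 0×-2, 0×1 + 0×-2]
   = [1, 0]
y = Wx + b = [1 + 0, 0 + 1] = [1, 1]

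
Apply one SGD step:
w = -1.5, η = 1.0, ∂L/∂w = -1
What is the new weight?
w_new = -0.5

w_new = w - η·∂L/∂w = -1.5 - 1.0×(-1) = -1.5 - (-1) = -0.5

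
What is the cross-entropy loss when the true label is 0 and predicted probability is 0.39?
L = 0.4943

L = -0·log(0.39) - 1·log(0.61) = -log(0.61) = 0.4943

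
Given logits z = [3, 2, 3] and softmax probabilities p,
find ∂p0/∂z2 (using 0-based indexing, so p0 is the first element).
∂p0/∂z2 = -0.1784

p = softmax(z) = [0.4223, 0.1554, 0.4223]
p0 = 0.4223, p2 = 0.4223

∂p0/∂z2 = -p0 × p2 = -0.4223 × 0.4223 = -0.1784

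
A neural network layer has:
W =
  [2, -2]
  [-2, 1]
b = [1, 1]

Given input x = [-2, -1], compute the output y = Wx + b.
y = [-1, 4]

Wx = [2×-2 + -2×-1, -2×-2 + 1×-1]
   = [-2, 3]
y = Wx + b = [-2 + 1, 3 + 1] = [-1, 4]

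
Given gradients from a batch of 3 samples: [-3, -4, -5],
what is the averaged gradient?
Average gradient = -4

Average = (1/3)(-3 + -4 + -5) = -12/3 = -4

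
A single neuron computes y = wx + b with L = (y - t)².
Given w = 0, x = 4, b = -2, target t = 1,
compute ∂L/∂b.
∂L/∂b = -6

y = wx + b = (0)(4) + -2 = -2
∂L/∂y = 2(y - t) = 2(-2 - 1) = -6
∂y/∂b = 1
∂L/∂b = ∂L/∂y · ∂y/∂b = -6 × 1 = -6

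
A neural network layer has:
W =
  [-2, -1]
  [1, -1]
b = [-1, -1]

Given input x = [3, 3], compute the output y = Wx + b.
y = [-10, -1]

Wx = [-2×3 + -1×3, 1×3 + -1×3]
   = [-9, 0]
y = Wx + b = [-9 + -1, 0 + -1] = [-10, -1]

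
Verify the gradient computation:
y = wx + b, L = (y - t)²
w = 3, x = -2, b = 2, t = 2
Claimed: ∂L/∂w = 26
Incorrect

y = (3)(-2) + 2 = -4
∂L/∂y = 2(y - t) = 2(-4 - 2) = -12
∂y/∂w = x = -2
∂L/∂w = -12 × -2 = 24

Claimed value: 26
Incorrect: The correct gradient is 24.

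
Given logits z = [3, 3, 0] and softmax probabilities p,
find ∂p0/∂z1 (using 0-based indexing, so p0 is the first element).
∂p0/∂z1 = -0.238

p = softmax(z) = [0.4879, 0.4879, 0.02429]
p0 = 0.4879, p1 = 0.4879

∂p0/∂z1 = -p0 × p1 = -0.4879 × 0.4879 = -0.238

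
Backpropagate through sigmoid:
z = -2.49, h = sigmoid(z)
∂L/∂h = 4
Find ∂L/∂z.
∂L/∂z = 0.2828

σ(-2.49) = 0.07656
σ'(-2.49) = σ(-2.49)(1 - σ(-2.49)) = 0.07656 × 0.9234 = 0.0707
∂L/∂z = ∂L/∂h · σ'(z) = 4 × 0.0707 = 0.2828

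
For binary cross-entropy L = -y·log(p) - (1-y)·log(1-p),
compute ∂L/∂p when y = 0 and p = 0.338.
∂L/∂p = 1.511

∂L/∂p = -y/p + (1-y)/(1-p) = 0 + 1/0.662 = 1.511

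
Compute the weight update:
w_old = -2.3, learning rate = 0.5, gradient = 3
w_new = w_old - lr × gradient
w_new = -3.8

w_new = w - η·∂L/∂w = -2.3 - 0.5×(3) = -2.3 - (1.5) = -3.8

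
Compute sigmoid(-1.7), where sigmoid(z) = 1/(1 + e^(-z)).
0.1545

sigmoid(-1.7) = 1/(1 + e^(1.7)) = 1/(1 + 5.474) = 0.1545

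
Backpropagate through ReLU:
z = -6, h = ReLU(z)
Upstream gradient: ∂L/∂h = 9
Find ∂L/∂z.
∂L/∂z = 0

h = ReLU(-6) = 0
Since z < 0: ∂h/∂z = 0
∂L/∂z = ∂L/∂h · ∂h/∂z = 9 × 0 = 0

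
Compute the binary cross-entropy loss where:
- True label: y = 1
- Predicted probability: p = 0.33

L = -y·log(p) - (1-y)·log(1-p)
L = 1.109

L = -1·log(0.33) - 0·log(0.67) = -log(0.33) = 1.109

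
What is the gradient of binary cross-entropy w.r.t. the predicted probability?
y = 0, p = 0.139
∂L/∂p = 1.161

∂L/∂p = -y/p + (1-y)/(1-p) = 0 + 1/0.861 = 1.161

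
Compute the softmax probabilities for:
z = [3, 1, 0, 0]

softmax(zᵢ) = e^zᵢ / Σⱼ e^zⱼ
p = [0.8098, 0.1096, 0.0403, 0.0403]

exp(z) = [20.09, 2.718, 1, 1]
Sum = 24.8
p = [0.8098, 0.1096, 0.0403, 0.0403]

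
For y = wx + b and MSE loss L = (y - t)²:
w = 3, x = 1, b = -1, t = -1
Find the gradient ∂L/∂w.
∂L/∂w = 6

y = wx + b = (3)(1) + -1 = 2
∂L/∂y = 2(y - t) = 2(2 - -1) = 6
∂y/∂w = x = 1
∂L/∂w = ∂L/∂y · ∂y/∂w = 6 × 1 = 6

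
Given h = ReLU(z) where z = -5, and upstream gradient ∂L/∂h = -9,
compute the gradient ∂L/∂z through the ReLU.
∂L/∂z = 0

h = ReLU(-5) = 0
Since z < 0: ∂h/∂z = 0
∂L/∂z = ∂L/∂h · ∂h/∂z = -9 × 0 = 0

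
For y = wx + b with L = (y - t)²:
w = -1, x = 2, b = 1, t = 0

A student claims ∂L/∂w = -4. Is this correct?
Correct

y = (-1)(2) + 1 = -1
∂L/∂y = 2(y - t) = 2(-1 - 0) = -2
∂y/∂w = x = 2
∂L/∂w = -2 × 2 = -4

Claimed value: -4
Correct: The correct gradient is -4.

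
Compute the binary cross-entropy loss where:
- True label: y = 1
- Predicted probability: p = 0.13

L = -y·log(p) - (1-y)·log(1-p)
L = 2.04

L = -1·log(0.13) - 0·log(0.87) = -log(0.13) = 2.04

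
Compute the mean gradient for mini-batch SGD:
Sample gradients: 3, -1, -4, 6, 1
Average gradient = 1

Average = (1/5)(3 + -1 + -4 + 6 + 1) = 5/5 = 1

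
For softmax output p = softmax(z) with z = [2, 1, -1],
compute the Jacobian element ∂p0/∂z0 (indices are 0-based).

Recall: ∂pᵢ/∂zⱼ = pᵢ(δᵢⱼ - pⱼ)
∂p0/∂z0 = 0.2078

p = softmax(z) = [0.7054, 0.2595, 0.03512]
p0 = 0.7054

∂p0/∂z0 = p0(1 - p0) = 0.7054 × (1 - 0.7054) = 0.2078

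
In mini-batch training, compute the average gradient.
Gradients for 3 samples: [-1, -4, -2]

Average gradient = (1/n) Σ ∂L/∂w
Average gradient = -2.333

Average = (1/3)(-1 + -4 + -2) = -7/3 = -2.333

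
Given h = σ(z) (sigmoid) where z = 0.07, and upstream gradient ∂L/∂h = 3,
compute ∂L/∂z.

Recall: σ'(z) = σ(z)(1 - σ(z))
∂L/∂z = 0.7491

σ(0.07) = 0.5175
σ'(0.07) = σ(0.07)(1 - σ(0.07)) = 0.5175 × 0.4825 = 0.2497
∂L/∂z = ∂L/∂h · σ'(z) = 3 × 0.2497 = 0.7491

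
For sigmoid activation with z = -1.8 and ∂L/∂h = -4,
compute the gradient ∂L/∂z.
∂L/∂z = -0.4869

σ(-1.8) = 0.1419
σ'(-1.8) = σ(-1.8)(1 - σ(-1.8)) = 0.1419 × 0.8581 = 0.1217
∂L/∂z = ∂L/∂h · σ'(z) = -4 × 0.1217 = -0.4869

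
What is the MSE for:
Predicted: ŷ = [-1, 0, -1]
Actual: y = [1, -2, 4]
MSE = 11

MSE = (1/3)((-1-1)² + (0--2)² + (-1-4)²) = (1/3)(4 + 4 + 25) = 11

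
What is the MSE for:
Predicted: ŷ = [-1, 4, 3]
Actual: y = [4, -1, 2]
MSE = 17

MSE = (1/3)((-1-4)² + (4--1)² + (3-2)²) = (1/3)(25 + 25 + 1) = 17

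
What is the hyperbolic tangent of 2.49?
0.9863

tanh(2.49) = (e^(2.49) - e^(-2.49))/(e^(2.49) + e^(-2.49)) = 0.9863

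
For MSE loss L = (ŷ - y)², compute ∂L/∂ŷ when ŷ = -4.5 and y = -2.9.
∂L/∂ŷ = -3.2

∂L/∂ŷ = 2(ŷ - y) = 2(-4.5 - -2.9) = 2(-1.6) = -3.2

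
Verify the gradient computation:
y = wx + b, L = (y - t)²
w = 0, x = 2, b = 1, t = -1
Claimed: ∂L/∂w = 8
Correct

y = (0)(2) + 1 = 1
∂L/∂y = 2(y - t) = 2(1 - -1) = 4
∂y/∂w = x = 2
∂L/∂w = 4 × 2 = 8

Claimed value: 8
Correct: The correct gradient is 8.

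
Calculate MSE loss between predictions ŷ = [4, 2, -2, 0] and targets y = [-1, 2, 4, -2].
MSE = 16.25

MSE = (1/4)((4--1)² + (2-2)² + (-2-4)² + (0--2)²) = (1/4)(25 + 0 + 36 + 4) = 16.25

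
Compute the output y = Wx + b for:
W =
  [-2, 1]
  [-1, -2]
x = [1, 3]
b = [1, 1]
y = [2, -6]

Wx = [-2×1 + 1×3, -1×1 + -2×3]
   = [1, -7]
y = Wx + b = [1 + 1, -7 + 1] = [2, -6]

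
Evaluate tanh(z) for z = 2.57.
0.9884

tanh(2.57) = (e^(2.57) - e^(-2.57))/(e^(2.57) + e^(-2.57)) = 0.9884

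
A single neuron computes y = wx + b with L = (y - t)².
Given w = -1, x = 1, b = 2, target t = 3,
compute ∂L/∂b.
∂L/∂b = -4

y = wx + b = (-1)(1) + 2 = 1
∂L/∂y = 2(y - t) = 2(1 - 3) = -4
∂y/∂b = 1
∂L/∂b = ∂L/∂y · ∂y/∂b = -4 × 1 = -4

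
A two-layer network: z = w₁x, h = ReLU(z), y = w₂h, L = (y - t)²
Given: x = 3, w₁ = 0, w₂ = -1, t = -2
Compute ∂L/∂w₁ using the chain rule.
∂L/∂w₁ = 0

Forward pass:
z = w₁x = 0×3 = 0
h = ReLU(0) = 0
y = w₂h = -1×0 = 0

Backward pass:
∂L/∂y = 2(y - t) = 2(0 - -2) = 4
∂y/∂h = w₂ = -1
∂h/∂z = 0 (ReLU derivative)
∂z/∂w₁ = x = 3

∂L/∂w₁ = 4 × -1 × 0 × 3 = 0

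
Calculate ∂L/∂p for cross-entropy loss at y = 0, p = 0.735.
∂L/∂p = 3.774

∂L/∂p = -y/p + (1-y)/(1-p) = 0 + 1/0.265 = 3.774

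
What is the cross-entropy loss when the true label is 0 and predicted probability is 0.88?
L = 2.12

L = -0·log(0.88) - 1·log(0.12) = -log(0.12) = 2.12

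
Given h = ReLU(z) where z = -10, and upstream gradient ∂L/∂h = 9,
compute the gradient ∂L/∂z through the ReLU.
∂L/∂z = 0

h = ReLU(-10) = 0
Since z < 0: ∂h/∂z = 0
∂L/∂z = ∂L/∂h · ∂h/∂z = 9 × 0 = 0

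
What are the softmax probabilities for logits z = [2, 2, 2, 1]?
p = [0.2969, 0.2969, 0.2969, 0.1092]

exp(z) = [7.389, 7.389, 7.389, 2.718]
Sum = 24.89
p = [0.2969, 0.2969, 0.2969, 0.1092]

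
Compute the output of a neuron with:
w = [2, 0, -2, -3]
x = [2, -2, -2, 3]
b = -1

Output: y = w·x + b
y = -2

y = (2)(2) + (0)(-2) + (-2)(-2) + (-3)(3) + -1 = -2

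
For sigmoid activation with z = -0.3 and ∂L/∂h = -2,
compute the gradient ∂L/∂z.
∂L/∂z = -0.4889

σ(-0.3) = 0.4256
σ'(-0.3) = σ(-0.3)(1 - σ(-0.3)) = 0.4256 × 0.5744 = 0.2445
∂L/∂z = ∂L/∂h · σ'(z) = -2 × 0.2445 = -0.4889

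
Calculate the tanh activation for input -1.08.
-0.7932

tanh(-1.08) = (e^(-1.08) - e^(1.08))/(e^(-1.08) + e^(1.08)) = -0.7932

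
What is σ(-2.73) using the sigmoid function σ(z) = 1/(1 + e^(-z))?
0.06123

sigmoid(-2.73) = 1/(1 + e^(2.73)) = 1/(1 + 15.33) = 0.06123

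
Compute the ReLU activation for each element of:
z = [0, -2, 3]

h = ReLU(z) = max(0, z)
h = [0, 0, 3]

ReLU applied element-wise: max(0,0)=0, max(0,-2)=0, max(0,3)=3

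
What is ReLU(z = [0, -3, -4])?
h = [0, 0, 0]

ReLU applied element-wise: max(0,0)=0, max(0,-3)=0, max(0,-4)=0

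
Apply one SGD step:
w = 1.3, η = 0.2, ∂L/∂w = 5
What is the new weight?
w_new = 0.3

w_new = w - η·∂L/∂w = 1.3 - 0.2×(5) = 1.3 - (1) = 0.3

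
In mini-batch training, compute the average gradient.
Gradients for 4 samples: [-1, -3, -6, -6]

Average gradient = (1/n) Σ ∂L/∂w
Average gradient = -4

Average = (1/4)(-1 + -3 + -6 + -6) = -16/4 = -4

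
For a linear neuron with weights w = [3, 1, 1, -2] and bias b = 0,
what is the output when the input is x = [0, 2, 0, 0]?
y = 2

y = (3)(0) + (1)(2) + (1)(0) + (-2)(0) + 0 = 2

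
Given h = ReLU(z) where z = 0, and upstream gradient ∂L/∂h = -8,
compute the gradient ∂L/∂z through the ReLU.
∂L/∂z = 0

h = ReLU(0) = 0
At z = 0: ∂h/∂z = 0 (by convention)
∂L/∂z = ∂L/∂h · ∂h/∂z = -8 × 0 = 0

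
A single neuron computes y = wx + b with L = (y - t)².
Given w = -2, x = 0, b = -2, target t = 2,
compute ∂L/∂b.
∂L/∂b = -8

y = wx + b = (-2)(0) + -2 = -2
∂L/∂y = 2(y - t) = 2(-2 - 2) = -8
∂y/∂b = 1
∂L/∂b = ∂L/∂y · ∂y/∂b = -8 × 1 = -8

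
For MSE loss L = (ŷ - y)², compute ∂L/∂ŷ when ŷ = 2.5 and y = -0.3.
∂L/∂ŷ = 5.6

∂L/∂ŷ = 2(ŷ - y) = 2(2.5 - -0.3) = 2(2.8) = 5.6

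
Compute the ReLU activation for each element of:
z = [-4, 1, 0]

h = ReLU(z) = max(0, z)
h = [0, 1, 0]

ReLU applied element-wise: max(0,-4)=0, max(0,1)=1, max(0,0)=0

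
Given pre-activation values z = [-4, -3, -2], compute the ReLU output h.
h = [0, 0, 0]

ReLU applied element-wise: max(0,-4)=0, max(0,-3)=0, max(0,-2)=0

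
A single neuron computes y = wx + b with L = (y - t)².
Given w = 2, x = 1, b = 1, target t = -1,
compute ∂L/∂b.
∂L/∂b = 8

y = wx + b = (2)(1) + 1 = 3
∂L/∂y = 2(y - t) = 2(3 - -1) = 8
∂y/∂b = 1
∂L/∂b = ∂L/∂y · ∂y/∂b = 8 × 1 = 8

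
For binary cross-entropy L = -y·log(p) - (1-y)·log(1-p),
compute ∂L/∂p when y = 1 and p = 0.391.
∂L/∂p = -2.558

∂L/∂p = -y/p + (1-y)/(1-p) = -1/0.391 + 0 = -2.558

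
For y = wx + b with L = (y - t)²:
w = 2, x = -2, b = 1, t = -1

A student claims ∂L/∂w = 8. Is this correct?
Correct

y = (2)(-2) + 1 = -3
∂L/∂y = 2(y - t) = 2(-3 - -1) = -4
∂y/∂w = x = -2
∂L/∂w = -4 × -2 = 8

Claimed value: 8
Correct: The correct gradient is 8.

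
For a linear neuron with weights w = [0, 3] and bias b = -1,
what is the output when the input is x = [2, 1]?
y = 2

y = (0)(2) + (3)(1) + -1 = 2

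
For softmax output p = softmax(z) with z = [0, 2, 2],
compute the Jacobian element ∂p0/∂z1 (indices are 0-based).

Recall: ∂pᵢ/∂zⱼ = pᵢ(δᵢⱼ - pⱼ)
∂p0/∂z1 = -0.02968

p = softmax(z) = [0.06338, 0.4683, 0.4683]
p0 = 0.06338, p1 = 0.4683

∂p0/∂z1 = -p0 × p1 = -0.06338 × 0.4683 = -0.02968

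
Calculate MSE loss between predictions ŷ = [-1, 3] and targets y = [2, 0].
MSE = 9

MSE = (1/2)((-1-2)² + (3-0)²) = (1/2)(9 + 9) = 9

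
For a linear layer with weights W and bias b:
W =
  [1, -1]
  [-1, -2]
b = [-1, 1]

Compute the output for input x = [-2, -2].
y = [-1, 7]

Wx = [1×-2 + -1×-2, -1×-2 + -2×-2]
   = [0, 6]
y = Wx + b = [0 + -1, 6 + 1] = [-1, 7]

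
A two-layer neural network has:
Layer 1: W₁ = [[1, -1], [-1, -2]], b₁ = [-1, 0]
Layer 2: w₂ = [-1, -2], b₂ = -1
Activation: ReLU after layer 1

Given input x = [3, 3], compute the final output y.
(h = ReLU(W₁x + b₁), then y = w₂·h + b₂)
y = -1

Layer 1 pre-activation: z₁ = [-1, -9]
After ReLU: h = [0, 0]
Layer 2 output: y = -1×0 + -2×0 + -1 = -1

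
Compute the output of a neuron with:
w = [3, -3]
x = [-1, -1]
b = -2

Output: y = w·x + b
y = -2

y = (3)(-1) + (-3)(-1) + -2 = -2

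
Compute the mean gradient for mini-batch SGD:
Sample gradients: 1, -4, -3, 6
Average gradient = 0

Average = (1/4)(1 + -4 + -3 + 6) = 0/4 = 0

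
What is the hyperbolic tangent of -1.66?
-0.9302

tanh(-1.66) = (e^(-1.66) - e^(1.66))/(e^(-1.66) + e^(1.66)) = -0.9302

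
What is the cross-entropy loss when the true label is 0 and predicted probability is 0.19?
L = 0.2107

L = -0·log(0.19) - 1·log(0.81) = -log(0.81) = 0.2107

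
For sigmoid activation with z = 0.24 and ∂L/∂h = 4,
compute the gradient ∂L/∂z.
∂L/∂z = 0.9857

σ(0.24) = 0.5597
σ'(0.24) = σ(0.24)(1 - σ(0.24)) = 0.5597 × 0.4403 = 0.2464
∂L/∂z = ∂L/∂h · σ'(z) = 4 × 0.2464 = 0.9857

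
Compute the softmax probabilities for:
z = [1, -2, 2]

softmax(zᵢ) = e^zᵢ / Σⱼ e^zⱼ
p = [0.2654, 0.0132, 0.7214]

exp(z) = [2.718, 0.1353, 7.389]
Sum = 10.24
p = [0.2654, 0.0132, 0.7214]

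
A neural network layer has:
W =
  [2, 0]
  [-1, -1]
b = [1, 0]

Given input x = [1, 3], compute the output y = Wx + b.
y = [3, -4]

Wx = [2×1 + 0×3, -1×1 + -1×3]
   = [2, -4]
y = Wx + b = [2 + 1, -4 + 0] = [3, -4]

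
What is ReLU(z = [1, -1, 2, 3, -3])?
h = [1, 0, 2, 3, 0]

ReLU applied element-wise: max(0,1)=1, max(0,-1)=0, max(0,2)=2, max(0,3)=3, max(0,-3)=0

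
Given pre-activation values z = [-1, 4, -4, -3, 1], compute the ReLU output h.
h = [0, 4, 0, 0, 1]

ReLU applied element-wise: max(0,-1)=0, max(0,4)=4, max(0,-4)=0, max(0,-3)=0, max(0,1)=1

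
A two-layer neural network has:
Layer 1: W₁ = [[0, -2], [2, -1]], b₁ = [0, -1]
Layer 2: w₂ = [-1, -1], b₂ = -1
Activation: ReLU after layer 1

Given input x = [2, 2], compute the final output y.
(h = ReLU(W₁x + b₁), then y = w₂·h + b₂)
y = -2

Layer 1 pre-activation: z₁ = [-4, 1]
After ReLU: h = [0, 1]
Layer 2 output: y = -1×0 + -1×1 + -1 = -2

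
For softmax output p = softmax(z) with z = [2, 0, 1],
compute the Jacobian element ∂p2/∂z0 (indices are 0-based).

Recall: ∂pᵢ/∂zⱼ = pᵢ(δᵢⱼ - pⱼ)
∂p2/∂z0 = -0.1628

p = softmax(z) = [0.6652, 0.09003, 0.2447]
p2 = 0.2447, p0 = 0.6652

∂p2/∂z0 = -p2 × p0 = -0.2447 × 0.6652 = -0.1628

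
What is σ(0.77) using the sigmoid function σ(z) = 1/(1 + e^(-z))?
0.6835

sigmoid(0.77) = 1/(1 + e^(-0.77)) = 1/(1 + 0.463) = 0.6835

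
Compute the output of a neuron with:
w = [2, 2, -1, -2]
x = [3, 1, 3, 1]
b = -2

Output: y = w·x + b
y = 1

y = (2)(3) + (2)(1) + (-1)(3) + (-2)(1) + -2 = 1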